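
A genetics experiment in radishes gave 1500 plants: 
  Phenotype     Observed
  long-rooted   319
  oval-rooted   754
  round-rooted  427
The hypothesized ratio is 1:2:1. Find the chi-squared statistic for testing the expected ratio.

15.595

Under the 1:2:1 hypothesis (Σ ratio = 4, N = 1500):
  long-rooted: 1500 × 1/4 = 375
  oval-rooted: 1500 × 2/4 = 750
  round-rooted: 1500 × 1/4 = 375
χ² = Σ (O − E)² / E
  long-rooted: (319 − 375)² / 375 = 8.3627
  oval-rooted: (754 − 750)² / 750 = 0.0213
  round-rooted: (427 − 375)² / 375 = 7.2107
χ² = 8.3627 + 0.0213 + 7.2107 = 15.5947 ≈ 15.595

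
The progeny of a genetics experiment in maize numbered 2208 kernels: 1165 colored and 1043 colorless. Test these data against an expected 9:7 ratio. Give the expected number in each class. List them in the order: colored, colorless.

1242, 966

The 9:7 ratio has 16 parts, so with N = 2208 the expected counts are:
  colored: 2208 × 9/16 = 1242
  colorless: 2208 × 7/16 = 966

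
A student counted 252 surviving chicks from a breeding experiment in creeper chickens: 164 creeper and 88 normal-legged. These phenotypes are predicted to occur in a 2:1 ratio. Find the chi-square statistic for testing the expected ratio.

0.286

The 2:1 ratio has 3 parts, so with N = 252 the expected counts are:
  creeper: 252 × 2/3 = 168
  normal-legged: 252 × 1/3 = 84
χ² = Σ (O − E)² / E
  creeper: (164 − 168)² / 168 = 0.0952
  normal-legged: (88 − 84)² / 84 = 0.1905
χ² = 0.0952 + 0.1905 = 0.2857 ≈ 0.286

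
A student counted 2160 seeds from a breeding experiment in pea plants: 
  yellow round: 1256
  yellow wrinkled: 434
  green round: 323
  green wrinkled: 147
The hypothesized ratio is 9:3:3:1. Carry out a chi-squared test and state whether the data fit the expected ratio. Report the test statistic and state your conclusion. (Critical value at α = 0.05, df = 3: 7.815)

Under the 9:3:3:1 hypothesis (Σ ratio = 16, N = 2160):
  yellow round: 2160 × 9/16 = 1215
  yellow wrinkled: 2160 × 3/16 = 405
  green round: 2160 × 3/16 = 405
  green wrinkled: 2160 × 1/16 = 135
χ² = Σ (O − E)² / E
  yellow round: (1256 − 1215)² / 1215 = 1.3835
  yellow wrinkled: (434 − 405)² / 405 = 2.0765
  green round: (323 − 405)² / 405 = 16.6025
  green wrinkled: (147 − 135)² / 135 = 1.0667
χ² = 1.3835 + 2.0765 + 16.6025 + 1.0667 = 21.1292 ≈ 21.129
Degrees of freedom = 4 − 1 = 3; critical value at α = 0.05 is 7.815.
Since 21.129 > 7.815, we reject the null hypothesis — the data do not fit the 9:3:3:1 ratio.

21.129; not consistent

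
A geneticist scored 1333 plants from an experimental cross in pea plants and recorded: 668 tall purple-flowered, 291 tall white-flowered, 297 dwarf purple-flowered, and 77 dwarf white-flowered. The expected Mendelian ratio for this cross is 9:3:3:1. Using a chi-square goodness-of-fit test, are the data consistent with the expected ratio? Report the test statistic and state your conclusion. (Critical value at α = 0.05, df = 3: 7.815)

The 9:3:3:1 ratio has 16 parts, so with N = 1333 the expected counts are:
  tall purple-flowered: 1333 × 9/16 = 749.8125
  tall white-flowered: 1333 × 3/16 = 249.9375
  dwarf purple-flowered: 1333 × 3/16 = 249.9375
  dwarf white-flowered: 1333 × 1/16 = 83.3125
χ² = Σ (O − E)² / E
  tall purple-flowered: (668 − 749.8125)² / 749.8125 = 8.9266
  tall white-flowered: (291 − 249.9375)² / 249.9375 = 6.7462
  dwarf purple-flowered: (297 − 249.9375)² / 249.9375 = 8.8617
  dwarf white-flowered: (77 − 83.3125)² / 83.3125 = 0.4783
χ² = 8.9266 + 6.7462 + 8.8617 + 0.4783 = 25.0128 ≈ 25.013
Degrees of freedom = 4 − 1 = 3; critical value at α = 0.05 is 7.815.
Since 25.013 > 7.815, we reject the null hypothesis — the data do not fit the 9:3:3:1 ratio.

25.013; not consistent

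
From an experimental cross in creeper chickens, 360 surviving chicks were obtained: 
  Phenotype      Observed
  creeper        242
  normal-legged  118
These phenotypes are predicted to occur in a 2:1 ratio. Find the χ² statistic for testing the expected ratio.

0.050

Expected counts for N = 360 under a 2:1 ratio (total parts = 3):
  creeper: 360 × 2/3 = 240
  normal-legged: 360 × 1/3 = 120
χ² = Σ (O − E)² / E
  creeper: (242 − 240)² / 240 = 0.0167
  normal-legged: (118 − 120)² / 120 = 0.0333
χ² = 0.0167 + 0.0333 = 0.050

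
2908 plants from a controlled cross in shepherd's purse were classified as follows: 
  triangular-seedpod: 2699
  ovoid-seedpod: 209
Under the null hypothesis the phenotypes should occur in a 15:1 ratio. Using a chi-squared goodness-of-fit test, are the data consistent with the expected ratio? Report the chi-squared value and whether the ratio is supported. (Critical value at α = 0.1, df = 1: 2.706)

Under the 15:1 hypothesis (Σ ratio = 16, N = 2908):
  triangular-seedpod: 2908 × 15/16 = 2726.25
  ovoid-seedpod: 2908 × 1/16 = 181.75
χ² = Σ (O − E)² / E
  triangular-seedpod: (2699 − 2726.25)² / 2726.25 = 0.2724
  ovoid-seedpod: (209 − 181.75)² / 181.75 = 4.0856
χ² = 0.2724 + 4.0856 = 4.358
Degrees of freedom = 2 − 1 = 1; critical value at α = 0.1 is 2.706.
Since 4.358 > 2.706, we reject the null hypothesis — the data do not fit the 15:1 ratio.

4.358; not consistent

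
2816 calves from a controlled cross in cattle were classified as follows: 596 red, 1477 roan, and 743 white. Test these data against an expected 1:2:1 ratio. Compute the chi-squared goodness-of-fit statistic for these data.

22.110

Expected counts for N = 2816 under a 1:2:1 ratio (total parts = 4):
  red: 2816 × 1/4 = 704
  roan: 2816 × 2/4 = 1408
  white: 2816 × 1/4 = 704
χ² = Σ (O − E)² / E
  red: (596 − 704)² / 704 = 16.5682
  roan: (1477 − 1408)² / 1408 = 3.3814
  white: (743 − 704)² / 704 = 2.1605
χ² = 16.5682 + 3.3814 + 2.1605 = 22.1101 ≈ 22.110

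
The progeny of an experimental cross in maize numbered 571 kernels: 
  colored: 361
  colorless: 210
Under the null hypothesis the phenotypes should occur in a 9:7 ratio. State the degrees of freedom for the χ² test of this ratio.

1

A goodness-of-fit test with 2 phenotype classes has df = 2 − 1 = 1.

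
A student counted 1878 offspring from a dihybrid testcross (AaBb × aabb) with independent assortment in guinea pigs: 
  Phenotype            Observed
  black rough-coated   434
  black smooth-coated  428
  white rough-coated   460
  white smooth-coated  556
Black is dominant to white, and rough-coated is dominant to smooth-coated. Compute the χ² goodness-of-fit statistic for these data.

A dihybrid testcross with independent assortment gives a 1:1:1:1 ratio.
Under the 1:1:1:1 hypothesis (Σ ratio = 4, N = 1878):
  black rough-coated: 1878 × 1/4 = 469.5
  black smooth-coated: 1878 × 1/4 = 469.5
  white rough-coated: 1878 × 1/4 = 469.5
  white smooth-coated: 1878 × 1/4 = 469.5
χ² = Σ (O − E)² / E
  black rough-coated: (434 − 469.5)² / 469.5 = 2.6842
  black smooth-coated: (428 − 469.5)² / 469.5 = 3.6683
  white rough-coated: (460 − 469.5)² / 469.5 = 0.1922
  white smooth-coated: (556 − 469.5)² / 469.5 = 15.9366
χ² = 2.6842 + 3.6683 + 0.1922 + 15.9366 = 22.4813 ≈ 22.481

22.481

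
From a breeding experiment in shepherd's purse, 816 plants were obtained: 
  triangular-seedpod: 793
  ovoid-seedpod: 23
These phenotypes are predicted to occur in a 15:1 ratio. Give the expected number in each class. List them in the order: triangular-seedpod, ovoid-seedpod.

765, 51

The 15:1 ratio has 16 parts, so with N = 816 the expected counts are:
  triangular-seedpod: 816 × 15/16 = 765
  ovoid-seedpod: 816 × 1/16 = 51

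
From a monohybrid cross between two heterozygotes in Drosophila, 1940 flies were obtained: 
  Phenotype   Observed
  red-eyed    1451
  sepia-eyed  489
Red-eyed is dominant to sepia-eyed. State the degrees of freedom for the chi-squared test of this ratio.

1

For a monohybrid cross between heterozygotes with complete dominance, the expected phenotypic ratio is 3:1.
A goodness-of-fit test with 2 phenotype classes has df = 2 − 1 = 1.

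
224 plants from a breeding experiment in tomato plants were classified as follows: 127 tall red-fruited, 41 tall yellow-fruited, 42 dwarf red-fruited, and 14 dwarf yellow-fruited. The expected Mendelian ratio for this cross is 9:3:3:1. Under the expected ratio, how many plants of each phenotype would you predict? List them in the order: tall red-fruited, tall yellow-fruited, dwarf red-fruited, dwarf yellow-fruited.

126, 42, 42, 14

Expected counts for N = 224 under a 9:3:3:1 ratio (total parts = 16):
  tall red-fruited: 224 × 9/16 = 126
  tall yellow-fruited: 224 × 3/16 = 42
  dwarf red-fruited: 224 × 3/16 = 42
  dwarf yellow-fruited: 224 × 1/16 = 14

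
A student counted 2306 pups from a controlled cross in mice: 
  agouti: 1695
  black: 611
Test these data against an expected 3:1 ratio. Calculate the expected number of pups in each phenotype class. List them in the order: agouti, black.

The 3:1 ratio has 4 parts, so with N = 2306 the expected counts are:
  agouti: 2306 × 3/4 = 1729.5
  black: 2306 × 1/4 = 576.5

1729.5, 576.5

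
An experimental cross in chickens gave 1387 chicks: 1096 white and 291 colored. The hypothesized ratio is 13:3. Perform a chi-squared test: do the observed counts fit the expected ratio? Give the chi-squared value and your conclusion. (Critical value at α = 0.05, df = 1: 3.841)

4.530; not consistent

Under the 13:3 hypothesis (Σ ratio = 16, N = 1387):
  white: 1387 × 13/16 = 1126.9375
  colored: 1387 × 3/16 = 260.0625
χ² = Σ (O − E)² / E
  white: (1096 − 1126.9375)² / 1126.9375 = 0.8493
  colored: (291 − 260.0625)² / 260.0625 = 3.6804
χ² = 0.8493 + 3.6804 = 4.5297 ≈ 4.530
Degrees of freedom = 2 − 1 = 1; critical value at α = 0.05 is 3.841.
Since 4.530 > 3.841, we reject the null hypothesis — the data do not fit the 13:3 ratio.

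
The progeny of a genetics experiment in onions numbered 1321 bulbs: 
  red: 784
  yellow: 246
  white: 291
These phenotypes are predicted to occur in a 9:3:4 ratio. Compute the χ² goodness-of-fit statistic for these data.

Total ratio parts = 16. Expected numbers out of 1321:
  red: 1321 × 9/16 = 743.0625
  yellow: 1321 × 3/16 = 247.6875
  white: 1321 × 4/16 = 330.25
χ² = Σ (O − E)² / E
  red: (784 − 743.0625)² / 743.0625 = 2.2554
  yellow: (246 − 247.6875)² / 247.6875 = 0.0115
  white: (291 − 330.25)² / 330.25 = 4.6648
χ² = 2.2554 + 0.0115 + 4.6648 = 6.9317 ≈ 6.932

6.932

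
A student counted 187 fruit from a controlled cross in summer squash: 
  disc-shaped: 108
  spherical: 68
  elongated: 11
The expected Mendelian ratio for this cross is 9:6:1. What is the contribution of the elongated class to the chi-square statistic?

0.040

Expected counts for N = 187 under a 9:6:1 ratio (total parts = 16):
  disc-shaped: 187 × 9/16 = 105.1875
  spherical: 187 × 6/16 = 70.125
  elongated: 187 × 1/16 = 11.6875
Contribution of elongated: (11 − 11.6875)² / 11.6875 = 0.0404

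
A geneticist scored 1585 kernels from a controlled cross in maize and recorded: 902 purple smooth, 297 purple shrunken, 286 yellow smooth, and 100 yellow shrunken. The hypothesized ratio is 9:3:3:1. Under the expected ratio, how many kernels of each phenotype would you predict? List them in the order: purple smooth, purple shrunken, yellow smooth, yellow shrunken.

Under the 9:3:3:1 hypothesis (Σ ratio = 16, N = 1585):
  purple smooth: 1585 × 9/16 = 891.5625
  purple shrunken: 1585 × 3/16 = 297.1875
  yellow smooth: 1585 × 3/16 = 297.1875
  yellow shrunken: 1585 × 1/16 = 99.0625

891.5625, 297.1875, 297.1875, 99.0625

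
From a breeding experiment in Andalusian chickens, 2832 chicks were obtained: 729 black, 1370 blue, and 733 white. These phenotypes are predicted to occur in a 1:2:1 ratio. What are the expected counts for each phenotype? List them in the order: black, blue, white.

708, 1416, 708

Under the 1:2:1 hypothesis (Σ ratio = 4, N = 2832):
  black: 2832 × 1/4 = 708
  blue: 2832 × 2/4 = 1416
  white: 2832 × 1/4 = 708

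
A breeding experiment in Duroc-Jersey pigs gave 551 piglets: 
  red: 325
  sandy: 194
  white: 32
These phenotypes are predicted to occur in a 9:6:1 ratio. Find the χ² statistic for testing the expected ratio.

Expected counts for N = 551 under a 9:6:1 ratio (total parts = 16):
  red: 551 × 9/16 = 309.9375
  sandy: 551 × 6/16 = 206.625
  white: 551 × 1/16 = 34.4375
χ² = Σ (O − E)² / E
  red: (325 − 309.9375)² / 309.9375 = 0.7320
  sandy: (194 − 206.625)² / 206.625 = 0.7714
  white: (32 − 34.4375)² / 34.4375 = 0.1725
χ² = 0.7320 + 0.7714 + 0.1725 = 1.6759 ≈ 1.676

1.676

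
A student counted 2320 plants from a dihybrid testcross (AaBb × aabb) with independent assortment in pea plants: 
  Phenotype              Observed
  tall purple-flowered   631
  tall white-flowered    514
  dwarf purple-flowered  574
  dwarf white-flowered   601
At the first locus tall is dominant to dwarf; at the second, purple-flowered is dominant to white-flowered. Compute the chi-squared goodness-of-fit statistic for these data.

12.817

A dihybrid testcross with independent assortment gives a 1:1:1:1 ratio.
The 1:1:1:1 ratio has 4 parts, so with N = 2320 the expected counts are:
  tall purple-flowered: 2320 × 1/4 = 580
  tall white-flowered: 2320 × 1/4 = 580
  dwarf purple-flowered: 2320 × 1/4 = 580
  dwarf white-flowered: 2320 × 1/4 = 580
χ² = Σ (O − E)² / E
  tall purple-flowered: (631 − 580)² / 580 = 4.4845
  tall white-flowered: (514 − 580)² / 580 = 7.5103
  dwarf purple-flowered: (574 − 580)² / 580 = 0.0621
  dwarf white-flowered: (601 − 580)² / 580 = 0.7603
χ² = 4.4845 + 7.5103 + 0.0621 + 0.7603 = 12.8172 ≈ 12.817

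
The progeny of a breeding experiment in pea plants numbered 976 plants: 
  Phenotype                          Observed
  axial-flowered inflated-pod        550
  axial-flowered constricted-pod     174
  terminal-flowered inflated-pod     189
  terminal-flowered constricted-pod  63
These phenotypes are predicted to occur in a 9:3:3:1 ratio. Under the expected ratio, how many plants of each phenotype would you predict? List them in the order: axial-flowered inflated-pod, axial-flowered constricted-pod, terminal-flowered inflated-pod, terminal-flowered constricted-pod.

The 9:3:3:1 ratio has 16 parts, so with N = 976 the expected counts are:
  axial-flowered inflated-pod: 976 × 9/16 = 549
  axial-flowered constricted-pod: 976 × 3/16 = 183
  terminal-flowered inflated-pod: 976 × 3/16 = 183
  terminal-flowered constricted-pod: 976 × 1/16 = 61

549, 183, 183, 61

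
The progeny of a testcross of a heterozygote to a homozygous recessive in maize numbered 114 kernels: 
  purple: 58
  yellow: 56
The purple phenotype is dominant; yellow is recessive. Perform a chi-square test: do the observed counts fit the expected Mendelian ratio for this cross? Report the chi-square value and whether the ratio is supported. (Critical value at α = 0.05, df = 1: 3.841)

A testcross of a heterozygote (Aa × aa) gives a 1:1 phenotypic ratio.
The 1:1 ratio has 2 parts, so with N = 114 the expected counts are:
  purple: 114 × 1/2 = 57
  yellow: 114 × 1/2 = 57
χ² = Σ (O − E)² / E
  purple: (58 − 57)² / 57 = 0.0175
  yellow: (56 − 57)² / 57 = 0.0175
χ² = 0.0175 + 0.0175 = 0.035
Degrees of freedom = 2 − 1 = 1; critical value at α = 0.05 is 3.841.
Since 0.035 < 3.841, we fail to reject the null hypothesis — the data are consistent with the 1:1 ratio.

0.035; consistent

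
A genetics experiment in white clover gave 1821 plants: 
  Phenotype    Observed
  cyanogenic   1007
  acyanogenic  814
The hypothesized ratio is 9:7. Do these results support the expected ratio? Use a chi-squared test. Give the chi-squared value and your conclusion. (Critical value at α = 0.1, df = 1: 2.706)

Under the 9:7 hypothesis (Σ ratio = 16, N = 1821):
  cyanogenic: 1821 × 9/16 = 1024.3125
  acyanogenic: 1821 × 7/16 = 796.6875
χ² = Σ (O − E)² / E
  cyanogenic: (1007 − 1024.3125)² / 1024.3125 = 0.2926
  acyanogenic: (814 − 796.6875)² / 796.6875 = 0.3762
χ² = 0.2926 + 0.3762 = 0.6688 ≈ 0.669
Degrees of freedom = 2 − 1 = 1; critical value at α = 0.1 is 2.706.
Since 0.669 < 2.706, we fail to reject the null hypothesis — the data are consistent with the 9:7 ratio.

0.669; consistent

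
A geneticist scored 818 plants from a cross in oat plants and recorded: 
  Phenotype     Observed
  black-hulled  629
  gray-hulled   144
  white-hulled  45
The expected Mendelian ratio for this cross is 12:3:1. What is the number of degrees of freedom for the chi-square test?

A goodness-of-fit test with 3 phenotype classes has df = 3 − 1 = 2.

2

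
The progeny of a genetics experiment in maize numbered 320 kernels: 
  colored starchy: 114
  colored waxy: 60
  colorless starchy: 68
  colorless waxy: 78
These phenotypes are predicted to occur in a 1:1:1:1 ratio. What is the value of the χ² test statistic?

21.300

Total ratio parts = 4. Expected numbers out of 320:
  colored starchy: 320 × 1/4 = 80
  colored waxy: 320 × 1/4 = 80
  colorless starchy: 320 × 1/4 = 80
  colorless waxy: 320 × 1/4 = 80
χ² = Σ (O − E)² / E
  colored starchy: (114 − 80)² / 80 = 14.4500
  colored waxy: (60 − 80)² / 80 = 5.0000
  colorless starchy: (68 − 80)² / 80 = 1.8000
  colorless waxy: (78 − 80)² / 80 = 0.0500
χ² = 14.4500 + 5.0000 + 1.8000 + 0.0500 = 21.300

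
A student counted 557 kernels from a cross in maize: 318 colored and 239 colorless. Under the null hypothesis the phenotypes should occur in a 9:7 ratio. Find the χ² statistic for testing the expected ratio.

0.160

Under the 9:7 hypothesis (Σ ratio = 16, N = 557):
  colored: 557 × 9/16 = 313.3125
  colorless: 557 × 7/16 = 243.6875
χ² = Σ (O − E)² / E
  colored: (318 − 313.3125)² / 313.3125 = 0.0701
  colorless: (239 − 243.6875)² / 243.6875 = 0.0902
χ² = 0.0701 + 0.0902 = 0.1603 ≈ 0.160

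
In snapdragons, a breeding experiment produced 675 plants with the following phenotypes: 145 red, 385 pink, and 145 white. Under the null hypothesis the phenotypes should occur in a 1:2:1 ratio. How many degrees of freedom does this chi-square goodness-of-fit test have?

A goodness-of-fit test with 3 phenotype classes has df = 3 − 1 = 2.

2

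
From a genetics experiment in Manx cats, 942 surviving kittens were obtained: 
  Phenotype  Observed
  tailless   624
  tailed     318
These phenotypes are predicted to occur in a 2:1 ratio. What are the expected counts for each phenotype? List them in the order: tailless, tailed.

Total ratio parts = 3. Expected numbers out of 942:
  tailless: 942 × 2/3 = 628
  tailed: 942 × 1/3 = 314

628, 314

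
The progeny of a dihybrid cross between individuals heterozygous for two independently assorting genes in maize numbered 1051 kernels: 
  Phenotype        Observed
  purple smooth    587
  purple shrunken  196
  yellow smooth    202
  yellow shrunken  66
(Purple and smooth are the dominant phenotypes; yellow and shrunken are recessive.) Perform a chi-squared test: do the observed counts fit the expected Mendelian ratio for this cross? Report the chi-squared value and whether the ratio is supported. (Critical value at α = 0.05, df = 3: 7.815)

0.161; consistent

A dihybrid F₂ with independent assortment and complete dominance at both loci gives a 9:3:3:1 phenotypic ratio.
The 9:3:3:1 ratio has 16 parts, so with N = 1051 the expected counts are:
  purple smooth: 1051 × 9/16 = 591.1875
  purple shrunken: 1051 × 3/16 = 197.0625
  yellow smooth: 1051 × 3/16 = 197.0625
  yellow shrunken: 1051 × 1/16 = 65.6875
χ² = Σ (O − E)² / E
  purple smooth: (587 − 591.1875)² / 591.1875 = 0.0297
  purple shrunken: (196 − 197.0625)² / 197.0625 = 0.0057
  yellow smooth: (202 − 197.0625)² / 197.0625 = 0.1237
  yellow shrunken: (66 − 65.6875)² / 65.6875 = 0.0015
χ² = 0.0297 + 0.0057 + 0.1237 + 0.0015 = 0.1606 ≈ 0.161
Degrees of freedom = 4 − 1 = 3; critical value at α = 0.05 is 7.815.
Since 0.161 < 7.815, we fail to reject the null hypothesis — the data are consistent with the 9:3:3:1 ratio.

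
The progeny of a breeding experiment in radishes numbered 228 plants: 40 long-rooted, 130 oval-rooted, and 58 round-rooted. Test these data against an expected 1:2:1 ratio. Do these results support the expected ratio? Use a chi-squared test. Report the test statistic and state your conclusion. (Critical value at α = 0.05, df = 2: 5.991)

Total ratio parts = 4. Expected numbers out of 228:
  long-rooted: 228 × 1/4 = 57
  oval-rooted: 228 × 2/4 = 114
  round-rooted: 228 × 1/4 = 57
χ² = Σ (O − E)² / E
  long-rooted: (40 − 57)² / 57 = 5.0702
  oval-rooted: (130 − 114)² / 114 = 2.2456
  round-rooted: (58 − 57)² / 57 = 0.0175
χ² = 5.0702 + 2.2456 + 0.0175 = 7.3333 ≈ 7.333
Degrees of freedom = 3 − 1 = 2; critical value at α = 0.05 is 5.991.
Since 7.333 > 5.991, we reject the null hypothesis — the data do not fit the 1:2:1 ratio.

7.333; not consistent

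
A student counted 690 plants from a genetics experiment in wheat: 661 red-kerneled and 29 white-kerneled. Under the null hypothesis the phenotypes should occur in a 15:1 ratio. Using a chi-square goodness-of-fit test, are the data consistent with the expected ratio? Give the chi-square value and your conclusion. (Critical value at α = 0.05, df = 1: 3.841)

4.935; not consistent

Total ratio parts = 16. Expected numbers out of 690:
  red-kerneled: 690 × 15/16 = 646.875
  white-kerneled: 690 × 1/16 = 43.125
χ² = Σ (O − E)² / E
  red-kerneled: (661 − 646.875)² / 646.875 = 0.3084
  white-kerneled: (29 − 43.125)² / 43.125 = 4.6264
χ² = 0.3084 + 4.6264 = 4.9348 ≈ 4.935
Degrees of freedom = 2 − 1 = 1; critical value at α = 0.05 is 3.841.
Since 4.935 > 3.841, we reject the null hypothesis — the data do not fit the 15:1 ratio.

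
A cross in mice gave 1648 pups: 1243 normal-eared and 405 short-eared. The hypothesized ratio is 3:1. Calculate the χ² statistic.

Under the 3:1 hypothesis (Σ ratio = 4, N = 1648):
  normal-eared: 1648 × 3/4 = 1236
  short-eared: 1648 × 1/4 = 412
χ² = Σ (O − E)² / E
  normal-eared: (1243 − 1236)² / 1236 = 0.0396
  short-eared: (405 − 412)² / 412 = 0.1189
χ² = 0.0396 + 0.1189 = 0.1585 ≈ 0.159

0.159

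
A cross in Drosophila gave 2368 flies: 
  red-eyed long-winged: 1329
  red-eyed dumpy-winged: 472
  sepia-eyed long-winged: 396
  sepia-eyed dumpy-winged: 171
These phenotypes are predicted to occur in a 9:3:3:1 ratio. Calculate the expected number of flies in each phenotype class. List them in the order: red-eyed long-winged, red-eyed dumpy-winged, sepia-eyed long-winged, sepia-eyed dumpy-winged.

1332, 444, 444, 148

The 9:3:3:1 ratio has 16 parts, so with N = 2368 the expected counts are:
  red-eyed long-winged: 2368 × 9/16 = 1332
  red-eyed dumpy-winged: 2368 × 3/16 = 444
  sepia-eyed long-winged: 2368 × 3/16 = 444
  sepia-eyed dumpy-winged: 2368 × 1/16 = 148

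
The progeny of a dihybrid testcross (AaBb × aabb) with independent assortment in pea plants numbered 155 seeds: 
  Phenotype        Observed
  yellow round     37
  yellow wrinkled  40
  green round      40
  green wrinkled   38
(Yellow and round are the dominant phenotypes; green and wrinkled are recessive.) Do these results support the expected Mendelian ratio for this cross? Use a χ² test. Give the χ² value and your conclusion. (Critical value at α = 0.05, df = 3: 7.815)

A dihybrid testcross with independent assortment gives a 1:1:1:1 ratio.
Total ratio parts = 4. Expected numbers out of 155:
  yellow round: 155 × 1/4 = 38.75
  yellow wrinkled: 155 × 1/4 = 38.75
  green round: 155 × 1/4 = 38.75
  green wrinkled: 155 × 1/4 = 38.75
χ² = Σ (O − E)² / E
  yellow round: (37 − 38.75)² / 38.75 = 0.0790
  yellow wrinkled: (40 − 38.75)² / 38.75 = 0.0403
  green round: (40 − 38.75)² / 38.75 = 0.0403
  green wrinkled: (38 − 38.75)² / 38.75 = 0.0145
χ² = 0.0790 + 0.0403 + 0.0403 + 0.0145 = 0.1741 ≈ 0.174
Degrees of freedom = 4 − 1 = 3; critical value at α = 0.05 is 7.815.
Since 0.174 < 7.815, we fail to reject the null hypothesis — the data are consistent with the 1:1:1:1 ratio.

0.174; consistent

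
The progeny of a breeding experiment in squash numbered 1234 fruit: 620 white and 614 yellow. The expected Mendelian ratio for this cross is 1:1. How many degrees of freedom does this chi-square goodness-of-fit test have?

1

A goodness-of-fit test with 2 phenotype classes has df = 2 − 1 = 1.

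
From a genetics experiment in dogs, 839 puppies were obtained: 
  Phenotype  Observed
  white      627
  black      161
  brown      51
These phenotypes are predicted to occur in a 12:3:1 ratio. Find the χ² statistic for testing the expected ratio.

0.134

Expected counts for N = 839 under a 12:3:1 ratio (total parts = 16):
  white: 839 × 12/16 = 629.25
  black: 839 × 3/16 = 157.3125
  brown: 839 × 1/16 = 52.4375
χ² = Σ (O − E)² / E
  white: (627 − 629.25)² / 629.25 = 0.0080
  black: (161 − 157.3125)² / 157.3125 = 0.0864
  brown: (51 − 52.4375)² / 52.4375 = 0.0394
χ² = 0.0080 + 0.0864 + 0.0394 = 0.1338 ≈ 0.134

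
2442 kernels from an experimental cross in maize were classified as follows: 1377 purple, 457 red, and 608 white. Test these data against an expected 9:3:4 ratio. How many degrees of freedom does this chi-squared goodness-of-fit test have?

2

A goodness-of-fit test with 3 phenotype classes has df = 3 − 1 = 2.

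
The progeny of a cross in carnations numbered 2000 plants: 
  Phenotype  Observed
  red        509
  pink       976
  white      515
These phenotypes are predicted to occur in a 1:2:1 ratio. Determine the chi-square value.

Total ratio parts = 4. Expected numbers out of 2000:
  red: 2000 × 1/4 = 500
  pink: 2000 × 2/4 = 1000
  white: 2000 × 1/4 = 500
χ² = Σ (O − E)² / E
  red: (509 − 500)² / 500 = 0.1620
  pink: (976 − 1000)² / 1000 = 0.5760
  white: (515 − 500)² / 500 = 0.4500
χ² = 0.1620 + 0.5760 + 0.4500 = 1.188

1.188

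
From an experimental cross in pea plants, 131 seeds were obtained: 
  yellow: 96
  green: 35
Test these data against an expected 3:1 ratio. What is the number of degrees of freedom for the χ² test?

1

A goodness-of-fit test with 2 phenotype classes has df = 2 − 1 = 1.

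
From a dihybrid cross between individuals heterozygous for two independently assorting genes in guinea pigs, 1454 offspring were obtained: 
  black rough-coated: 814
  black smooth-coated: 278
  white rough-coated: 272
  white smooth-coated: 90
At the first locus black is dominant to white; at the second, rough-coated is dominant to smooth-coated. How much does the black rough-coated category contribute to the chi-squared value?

0.018

A dihybrid F₂ with independent assortment and complete dominance at both loci gives a 9:3:3:1 phenotypic ratio.
The 9:3:3:1 ratio has 16 parts, so with N = 1454 the expected counts are:
  black rough-coated: 1454 × 9/16 = 817.875
  black smooth-coated: 1454 × 3/16 = 272.625
  white rough-coated: 1454 × 3/16 = 272.625
  white smooth-coated: 1454 × 1/16 = 90.875
Contribution of black rough-coated: (814 − 817.875)² / 817.875 = 0.0184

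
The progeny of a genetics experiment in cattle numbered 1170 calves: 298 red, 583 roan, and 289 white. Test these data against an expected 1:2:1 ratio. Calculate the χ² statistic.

0.152

Expected counts for N = 1170 under a 1:2:1 ratio (total parts = 4):
  red: 1170 × 1/4 = 292.5
  roan: 1170 × 2/4 = 585
  white: 1170 × 1/4 = 292.5
χ² = Σ (O − E)² / E
  red: (298 − 292.5)² / 292.5 = 0.1034
  roan: (583 − 585)² / 585 = 0.0068
  white: (289 − 292.5)² / 292.5 = 0.0419
χ² = 0.1034 + 0.0068 + 0.0419 = 0.1521 ≈ 0.152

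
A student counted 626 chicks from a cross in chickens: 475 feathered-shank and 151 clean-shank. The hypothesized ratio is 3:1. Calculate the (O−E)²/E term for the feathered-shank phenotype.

0.064

Total ratio parts = 4. Expected numbers out of 626:
  feathered-shank: 626 × 3/4 = 469.5
  clean-shank: 626 × 1/4 = 156.5
Contribution of feathered-shank: (475 − 469.5)² / 469.5 = 0.0644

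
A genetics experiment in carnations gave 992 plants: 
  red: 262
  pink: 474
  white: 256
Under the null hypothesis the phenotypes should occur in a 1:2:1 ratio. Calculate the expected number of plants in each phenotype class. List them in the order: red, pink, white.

248, 496, 248

Total ratio parts = 4. Expected numbers out of 992:
  red: 992 × 1/4 = 248
  pink: 992 × 2/4 = 496
  white: 992 × 1/4 = 248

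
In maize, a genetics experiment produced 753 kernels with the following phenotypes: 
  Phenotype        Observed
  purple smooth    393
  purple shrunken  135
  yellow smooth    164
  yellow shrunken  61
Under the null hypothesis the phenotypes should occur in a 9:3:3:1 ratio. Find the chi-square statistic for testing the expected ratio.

10.290

Expected counts for N = 753 under a 9:3:3:1 ratio (total parts = 16):
  purple smooth: 753 × 9/16 = 423.5625
  purple shrunken: 753 × 3/16 = 141.1875
  yellow smooth: 753 × 3/16 = 141.1875
  yellow shrunken: 753 × 1/16 = 47.0625
χ² = Σ (O − E)² / E
  purple smooth: (393 − 423.5625)² / 423.5625 = 2.2053
  purple shrunken: (135 − 141.1875)² / 141.1875 = 0.2712
  yellow smooth: (164 − 141.1875)² / 141.1875 = 3.6860
  yellow shrunken: (61 − 47.0625)² / 47.0625 = 4.1276
χ² = 2.2053 + 0.2712 + 3.6860 + 4.1276 = 10.2901 ≈ 10.290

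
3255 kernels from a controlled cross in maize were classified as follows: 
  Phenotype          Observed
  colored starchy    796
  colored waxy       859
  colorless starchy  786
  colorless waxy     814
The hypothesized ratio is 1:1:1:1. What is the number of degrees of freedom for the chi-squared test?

A goodness-of-fit test with 4 phenotype classes has df = 4 − 1 = 3.

3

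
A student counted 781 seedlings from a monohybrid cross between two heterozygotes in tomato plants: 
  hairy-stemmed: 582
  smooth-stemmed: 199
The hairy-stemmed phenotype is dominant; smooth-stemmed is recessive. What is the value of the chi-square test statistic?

For a monohybrid cross between heterozygotes with complete dominance, the expected phenotypic ratio is 3:1.
Total ratio parts = 4. Expected numbers out of 781:
  hairy-stemmed: 781 × 3/4 = 585.75
  smooth-stemmed: 781 × 1/4 = 195.25
χ² = Σ (O − E)² / E
  hairy-stemmed: (582 − 585.75)² / 585.75 = 0.0240
  smooth-stemmed: (199 − 195.25)² / 195.25 = 0.0720
χ² = 0.0240 + 0.0720 = 0.096

0.096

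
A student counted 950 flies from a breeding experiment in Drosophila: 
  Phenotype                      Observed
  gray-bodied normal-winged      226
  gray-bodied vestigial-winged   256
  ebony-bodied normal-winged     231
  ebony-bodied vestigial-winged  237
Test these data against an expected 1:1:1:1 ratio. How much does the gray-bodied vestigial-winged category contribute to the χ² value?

1.441

Expected counts for N = 950 under a 1:1:1:1 ratio (total parts = 4):
  gray-bodied normal-winged: 950 × 1/4 = 237.5
  gray-bodied vestigial-winged: 950 × 1/4 = 237.5
  ebony-bodied normal-winged: 950 × 1/4 = 237.5
  ebony-bodied vestigial-winged: 950 × 1/4 = 237.5
Contribution of gray-bodied vestigial-winged: (256 − 237.5)² / 237.5 = 1.4411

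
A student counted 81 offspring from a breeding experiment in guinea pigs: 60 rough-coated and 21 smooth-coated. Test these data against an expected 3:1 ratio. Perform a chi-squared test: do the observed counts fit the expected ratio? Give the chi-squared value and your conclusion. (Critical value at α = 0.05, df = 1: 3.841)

0.037; consistent

Under the 3:1 hypothesis (Σ ratio = 4, N = 81):
  rough-coated: 81 × 3/4 = 60.75
  smooth-coated: 81 × 1/4 = 20.25
χ² = Σ (O − E)² / E
  rough-coated: (60 − 60.75)² / 60.75 = 0.0093
  smooth-coated: (21 − 20.25)² / 20.25 = 0.0278
χ² = 0.0093 + 0.0278 = 0.0371 ≈ 0.037
Degrees of freedom = 2 − 1 = 1; critical value at α = 0.05 is 3.841.
Since 0.037 < 3.841, we fail to reject the null hypothesis — the data are consistent with the 3:1 ratio.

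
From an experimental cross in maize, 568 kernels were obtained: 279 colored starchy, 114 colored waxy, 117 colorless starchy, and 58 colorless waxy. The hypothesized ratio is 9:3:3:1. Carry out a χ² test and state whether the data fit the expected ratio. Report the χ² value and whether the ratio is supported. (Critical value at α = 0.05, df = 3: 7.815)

20.958; not consistent

Under the 9:3:3:1 hypothesis (Σ ratio = 16, N = 568):
  colored starchy: 568 × 9/16 = 319.5
  colored waxy: 568 × 3/16 = 106.5
  colorless starchy: 568 × 3/16 = 106.5
  colorless waxy: 568 × 1/16 = 35.5
χ² = Σ (O − E)² / E
  colored starchy: (279 − 319.5)² / 319.5 = 5.1338
  colored waxy: (114 − 106.5)² / 106.5 = 0.5282
  colorless starchy: (117 − 106.5)² / 106.5 = 1.0352
  colorless waxy: (58 − 35.5)² / 35.5 = 14.2606
χ² = 5.1338 + 0.5282 + 1.0352 + 14.2606 = 20.9578 ≈ 20.958
Degrees of freedom = 4 − 1 = 3; critical value at α = 0.05 is 7.815.
Since 20.958 > 7.815, we reject the null hypothesis — the data do not fit the 9:3:3:1 ratio.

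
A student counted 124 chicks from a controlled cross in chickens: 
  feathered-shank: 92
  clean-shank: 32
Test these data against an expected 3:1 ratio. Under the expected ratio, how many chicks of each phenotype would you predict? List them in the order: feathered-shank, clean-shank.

The 3:1 ratio has 4 parts, so with N = 124 the expected counts are:
  feathered-shank: 124 × 3/4 = 93
  clean-shank: 124 × 1/4 = 31

93, 31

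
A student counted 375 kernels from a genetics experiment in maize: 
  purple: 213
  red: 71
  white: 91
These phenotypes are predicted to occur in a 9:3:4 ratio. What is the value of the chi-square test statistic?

Expected counts for N = 375 under a 9:3:4 ratio (total parts = 16):
  purple: 375 × 9/16 = 210.9375
  red: 375 × 3/16 = 70.3125
  white: 375 × 4/16 = 93.75
χ² = Σ (O − E)² / E
  purple: (213 − 210.9375)² / 210.9375 = 0.0202
  red: (71 − 70.3125)² / 70.3125 = 0.0067
  white: (91 − 93.75)² / 93.75 = 0.0807
χ² = 0.0202 + 0.0067 + 0.0807 = 0.1076 ≈ 0.108

0.108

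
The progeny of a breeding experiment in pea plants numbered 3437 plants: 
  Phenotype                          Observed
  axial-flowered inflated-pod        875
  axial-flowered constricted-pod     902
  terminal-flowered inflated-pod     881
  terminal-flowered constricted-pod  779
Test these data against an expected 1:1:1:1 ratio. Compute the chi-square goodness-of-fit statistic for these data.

10.461

Under the 1:1:1:1 hypothesis (Σ ratio = 4, N = 3437):
  axial-flowered inflated-pod: 3437 × 1/4 = 859.25
  axial-flowered constricted-pod: 3437 × 1/4 = 859.25
  terminal-flowered inflated-pod: 3437 × 1/4 = 859.25
  terminal-flowered constricted-pod: 3437 × 1/4 = 859.25
χ² = Σ (O − E)² / E
  axial-flowered inflated-pod: (875 − 859.25)² / 859.25 = 0.2887
  axial-flowered constricted-pod: (902 − 859.25)² / 859.25 = 2.1269
  terminal-flowered inflated-pod: (881 − 859.25)² / 859.25 = 0.5506
  terminal-flowered constricted-pod: (779 − 859.25)² / 859.25 = 7.4950
χ² = 0.2887 + 2.1269 + 0.5506 + 7.4950 = 10.4612 ≈ 10.461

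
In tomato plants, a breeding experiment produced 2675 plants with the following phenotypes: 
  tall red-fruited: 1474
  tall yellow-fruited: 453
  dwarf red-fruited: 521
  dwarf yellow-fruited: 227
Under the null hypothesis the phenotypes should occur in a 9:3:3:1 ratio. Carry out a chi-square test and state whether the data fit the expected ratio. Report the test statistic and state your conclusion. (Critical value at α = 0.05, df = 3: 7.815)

27.479; not consistent

Under the 9:3:3:1 hypothesis (Σ ratio = 16, N = 2675):
  tall red-fruited: 2675 × 9/16 = 1504.6875
  tall yellow-fruited: 2675 × 3/16 = 501.5625
  dwarf red-fruited: 2675 × 3/16 = 501.5625
  dwarf yellow-fruited: 2675 × 1/16 = 167.1875
χ² = Σ (O − E)² / E
  tall red-fruited: (1474 − 1504.6875)² / 1504.6875 = 0.6259
  tall yellow-fruited: (453 − 501.5625)² / 501.5625 = 4.7019
  dwarf red-fruited: (521 − 501.5625)² / 501.5625 = 0.7533
  dwarf yellow-fruited: (227 − 167.1875)² / 167.1875 = 21.3983
χ² = 0.6259 + 4.7019 + 0.7533 + 21.3983 = 27.4794 ≈ 27.479
Degrees of freedom = 4 − 1 = 3; critical value at α = 0.05 is 7.815.
Since 27.479 > 7.815, we reject the null hypothesis — the data do not fit the 9:3:3:1 ratio.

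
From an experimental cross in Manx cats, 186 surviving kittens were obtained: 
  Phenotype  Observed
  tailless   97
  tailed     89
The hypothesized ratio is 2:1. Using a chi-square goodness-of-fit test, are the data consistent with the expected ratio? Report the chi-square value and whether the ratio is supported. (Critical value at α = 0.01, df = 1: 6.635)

Under the 2:1 hypothesis (Σ ratio = 3, N = 186):
  tailless: 186 × 2/3 = 124
  tailed: 186 × 1/3 = 62
χ² = Σ (O − E)² / E
  tailless: (97 − 124)² / 124 = 5.8790
  tailed: (89 − 62)² / 62 = 11.7581
χ² = 5.8790 + 11.7581 = 17.6371 ≈ 17.637
Degrees of freedom = 2 − 1 = 1; critical value at α = 0.01 is 6.635.
Since 17.637 > 6.635, we reject the null hypothesis — the data do not fit the 2:1 ratio.

17.637; not consistent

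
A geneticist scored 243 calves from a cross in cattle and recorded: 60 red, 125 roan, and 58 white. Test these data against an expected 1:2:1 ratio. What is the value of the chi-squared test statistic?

Under the 1:2:1 hypothesis (Σ ratio = 4, N = 243):
  red: 243 × 1/4 = 60.75
  roan: 243 × 2/4 = 121.5
  white: 243 × 1/4 = 60.75
χ² = Σ (O − E)² / E
  red: (60 − 60.75)² / 60.75 = 0.0093
  roan: (125 − 121.5)² / 121.5 = 0.1008
  white: (58 − 60.75)² / 60.75 = 0.1245
χ² = 0.0093 + 0.1008 + 0.1245 = 0.2346 ≈ 0.235

0.235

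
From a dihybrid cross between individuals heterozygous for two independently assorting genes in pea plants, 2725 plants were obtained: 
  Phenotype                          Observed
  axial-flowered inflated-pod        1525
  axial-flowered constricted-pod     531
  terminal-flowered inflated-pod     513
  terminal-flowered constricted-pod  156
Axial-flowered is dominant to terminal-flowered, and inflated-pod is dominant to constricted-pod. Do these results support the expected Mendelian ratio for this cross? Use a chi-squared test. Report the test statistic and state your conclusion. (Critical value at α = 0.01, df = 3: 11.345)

2.039; consistent

A dihybrid F₂ with independent assortment and complete dominance at both loci gives a 9:3:3:1 phenotypic ratio.
Under the 9:3:3:1 hypothesis (Σ ratio = 16, N = 2725):
  axial-flowered inflated-pod: 2725 × 9/16 = 1532.8125
  axial-flowered constricted-pod: 2725 × 3/16 = 510.9375
  terminal-flowered inflated-pod: 2725 × 3/16 = 510.9375
  terminal-flowered constricted-pod: 2725 × 1/16 = 170.3125
χ² = Σ (O − E)² / E
  axial-flowered inflated-pod: (1525 − 1532.8125)² / 1532.8125 = 0.0398
  axial-flowered constricted-pod: (531 − 510.9375)² / 510.9375 = 0.7878
  terminal-flowered inflated-pod: (513 − 510.9375)² / 510.9375 = 0.0083
  terminal-flowered constricted-pod: (156 − 170.3125)² / 170.3125 = 1.2028
χ² = 0.0398 + 0.7878 + 0.0083 + 1.2028 = 2.0387 ≈ 2.039
Degrees of freedom = 4 − 1 = 3; critical value at α = 0.01 is 11.345.
Since 2.039 < 11.345, we fail to reject the null hypothesis — the data are consistent with the 9:3:3:1 ratio.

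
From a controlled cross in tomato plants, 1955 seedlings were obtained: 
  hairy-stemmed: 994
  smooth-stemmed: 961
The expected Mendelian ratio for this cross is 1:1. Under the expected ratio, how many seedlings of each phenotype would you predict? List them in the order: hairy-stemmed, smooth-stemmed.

Total ratio parts = 2. Expected numbers out of 1955:
  hairy-stemmed: 1955 × 1/2 = 977.5
  smooth-stemmed: 1955 × 1/2 = 977.5

977.5, 977.5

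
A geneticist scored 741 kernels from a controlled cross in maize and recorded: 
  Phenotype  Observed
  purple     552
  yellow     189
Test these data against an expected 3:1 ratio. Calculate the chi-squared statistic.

0.101

Under the 3:1 hypothesis (Σ ratio = 4, N = 741):
  purple: 741 × 3/4 = 555.75
  yellow: 741 × 1/4 = 185.25
χ² = Σ (O − E)² / E
  purple: (552 − 555.75)² / 555.75 = 0.0253
  yellow: (189 − 185.25)² / 185.25 = 0.0759
χ² = 0.0253 + 0.0759 = 0.1012 ≈ 0.101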